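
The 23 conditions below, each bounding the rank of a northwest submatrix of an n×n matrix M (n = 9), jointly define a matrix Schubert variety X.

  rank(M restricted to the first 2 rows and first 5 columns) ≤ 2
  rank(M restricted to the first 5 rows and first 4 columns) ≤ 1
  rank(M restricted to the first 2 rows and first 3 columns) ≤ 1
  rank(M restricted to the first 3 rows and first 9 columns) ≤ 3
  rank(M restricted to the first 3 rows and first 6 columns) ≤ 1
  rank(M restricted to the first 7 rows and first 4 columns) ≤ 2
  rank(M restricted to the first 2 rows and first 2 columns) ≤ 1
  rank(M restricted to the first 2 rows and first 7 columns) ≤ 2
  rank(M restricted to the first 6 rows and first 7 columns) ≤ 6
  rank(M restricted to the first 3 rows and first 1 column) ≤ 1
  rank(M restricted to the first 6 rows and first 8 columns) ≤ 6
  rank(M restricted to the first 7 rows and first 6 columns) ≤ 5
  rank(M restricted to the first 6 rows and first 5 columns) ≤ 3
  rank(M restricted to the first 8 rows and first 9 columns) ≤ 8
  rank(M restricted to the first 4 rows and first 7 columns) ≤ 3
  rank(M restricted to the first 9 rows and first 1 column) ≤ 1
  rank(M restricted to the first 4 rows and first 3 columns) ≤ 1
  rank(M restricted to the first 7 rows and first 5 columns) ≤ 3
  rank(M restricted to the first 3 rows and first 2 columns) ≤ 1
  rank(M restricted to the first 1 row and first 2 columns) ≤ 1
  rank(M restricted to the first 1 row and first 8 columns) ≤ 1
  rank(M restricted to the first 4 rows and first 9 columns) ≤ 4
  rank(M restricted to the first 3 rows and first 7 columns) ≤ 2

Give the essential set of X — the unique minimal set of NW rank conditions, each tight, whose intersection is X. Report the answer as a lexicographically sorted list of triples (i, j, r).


Rank table r_w(9×9) implied by the 23 constraints:

  R[1]: 1 1 1 1 1 1 1 1 1
  R[2]: 1 1 1 1 1 1 2 2 2
  R[3]: 1 1 1 1 1 1 2 3 3
  R[4]: 1 1 1 1 2 2 3 4 4
  R[5]: 1 1 1 1 2 3 4 5 5
  R[6]: 1 2 2 2 3 4 5 6 6
  R[7]: 1 2 2 2 3 4 5 6 7
  R[8]: 1 2 3 3 4 5 6 7 8
  R[9]: 1 2 3 4 5 6 7 8 9

second differences of R give the permutation w = (1, 7, 8, 5, 6, 2, 9, 3, 4).

ℓ(w)=18; the 3 essential cells (i,j,r):

[(3, 6, 1), (5, 4, 1), (7, 4, 2)]


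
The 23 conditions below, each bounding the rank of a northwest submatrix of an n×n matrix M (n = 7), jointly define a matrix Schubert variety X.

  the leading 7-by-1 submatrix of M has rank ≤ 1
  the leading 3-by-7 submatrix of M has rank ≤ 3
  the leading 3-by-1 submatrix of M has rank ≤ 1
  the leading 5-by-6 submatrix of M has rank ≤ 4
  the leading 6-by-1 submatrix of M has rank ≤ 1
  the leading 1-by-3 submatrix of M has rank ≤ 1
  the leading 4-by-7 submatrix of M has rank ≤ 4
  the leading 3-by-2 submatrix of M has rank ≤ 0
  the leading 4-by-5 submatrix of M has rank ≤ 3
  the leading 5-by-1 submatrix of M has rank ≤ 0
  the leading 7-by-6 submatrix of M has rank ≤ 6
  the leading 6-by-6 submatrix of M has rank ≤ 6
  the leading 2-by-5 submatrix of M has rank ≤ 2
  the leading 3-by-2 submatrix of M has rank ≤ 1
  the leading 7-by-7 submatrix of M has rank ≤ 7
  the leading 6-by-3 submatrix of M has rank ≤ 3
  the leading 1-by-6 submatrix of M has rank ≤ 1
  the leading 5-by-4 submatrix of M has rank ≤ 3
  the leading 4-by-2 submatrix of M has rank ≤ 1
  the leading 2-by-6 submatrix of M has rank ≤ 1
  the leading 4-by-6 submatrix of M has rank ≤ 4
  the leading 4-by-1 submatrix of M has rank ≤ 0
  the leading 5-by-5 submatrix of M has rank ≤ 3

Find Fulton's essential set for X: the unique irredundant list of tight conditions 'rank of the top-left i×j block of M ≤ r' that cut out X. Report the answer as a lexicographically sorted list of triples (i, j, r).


Propagating the 23 rank bounds to every northwest block:

  row 1: 0 | 0 | 1 | 1 | 1 | 1 | 1
  row 2: 0 | 0 | 1 | 1 | 1 | 1 | 2
  row 3: 0 | 0 | 1 | 2 | 2 | 2 | 3
  row 4: 0 | 1 | 2 | 3 | 3 | 3 | 4
  row 5: 0 | 1 | 2 | 3 | 3 | 4 | 5
  row 6: 1 | 2 | 3 | 4 | 4 | 5 | 6
  row 7: 1 | 2 | 3 | 4 | 5 | 6 | 7

reading off 1-entries of Δ²R: w = (3, 7, 4, 2, 6, 1, 5).

|D(w)|=12, |Ess(w)|=4:

[(2, 6, 1), (3, 2, 0), (5, 1, 0), (5, 5, 3)]


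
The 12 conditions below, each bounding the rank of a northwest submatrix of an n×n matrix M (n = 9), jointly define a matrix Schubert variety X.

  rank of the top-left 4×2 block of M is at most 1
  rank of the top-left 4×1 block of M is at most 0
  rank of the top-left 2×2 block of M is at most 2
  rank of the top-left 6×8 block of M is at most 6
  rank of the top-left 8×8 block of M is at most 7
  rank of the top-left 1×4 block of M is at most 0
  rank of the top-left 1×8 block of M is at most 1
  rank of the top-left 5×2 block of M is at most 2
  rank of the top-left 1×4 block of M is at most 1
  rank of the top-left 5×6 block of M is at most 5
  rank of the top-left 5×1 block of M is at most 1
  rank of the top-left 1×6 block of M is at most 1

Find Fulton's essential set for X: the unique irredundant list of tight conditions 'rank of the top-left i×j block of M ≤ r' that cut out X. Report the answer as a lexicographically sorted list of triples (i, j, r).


Reconstructing r_w from the 12 given conditions:

  0, 0, 0, 0, 1, 1, 1, 1, 1
  0, 1, 1, 1, 2, 2, 2, 2, 2
  0, 1, 2, 2, 3, 3, 3, 3, 3
  0, 1, 2, 3, 4, 4, 4, 4, 4
  1, 2, 3, 4, 5, 5, 5, 5, 5
  1, 2, 3, 4, 5, 6, 6, 6, 6
  1, 2, 3, 4, 5, 6, 7, 7, 7
  1, 2, 3, 4, 5, 6, 7, 7, 8
  1, 2, 3, 4, 5, 6, 7, 8, 9

reading off 1-entries of Δ²R: w = (5, 2, 3, 4, 1, 6, 7, 9, 8).

|D(w)|=8, |Ess(w)|=3:

[(1, 4, 0), (4, 1, 0), (8, 8, 7)]


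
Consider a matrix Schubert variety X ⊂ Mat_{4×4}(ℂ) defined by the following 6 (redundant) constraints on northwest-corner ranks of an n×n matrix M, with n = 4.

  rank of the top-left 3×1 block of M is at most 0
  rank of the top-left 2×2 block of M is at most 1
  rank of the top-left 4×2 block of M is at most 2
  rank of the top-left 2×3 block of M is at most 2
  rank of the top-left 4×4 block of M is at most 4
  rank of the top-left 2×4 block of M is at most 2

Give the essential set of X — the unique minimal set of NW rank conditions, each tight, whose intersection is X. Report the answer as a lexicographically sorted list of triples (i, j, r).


Computing R[i][j] = min implied NW-rank bound (n=4, 6 conditions):

  row 1: 0 1 1 1
  row 2: 0 1 2 2
  row 3: 0 1 2 3
  row 4: 1 2 3 4

so w = (2, 3, 4, 1).

1 SE-corner of the 3-cell Rothe diagram gives Ess(w):

[(3, 1, 0)]


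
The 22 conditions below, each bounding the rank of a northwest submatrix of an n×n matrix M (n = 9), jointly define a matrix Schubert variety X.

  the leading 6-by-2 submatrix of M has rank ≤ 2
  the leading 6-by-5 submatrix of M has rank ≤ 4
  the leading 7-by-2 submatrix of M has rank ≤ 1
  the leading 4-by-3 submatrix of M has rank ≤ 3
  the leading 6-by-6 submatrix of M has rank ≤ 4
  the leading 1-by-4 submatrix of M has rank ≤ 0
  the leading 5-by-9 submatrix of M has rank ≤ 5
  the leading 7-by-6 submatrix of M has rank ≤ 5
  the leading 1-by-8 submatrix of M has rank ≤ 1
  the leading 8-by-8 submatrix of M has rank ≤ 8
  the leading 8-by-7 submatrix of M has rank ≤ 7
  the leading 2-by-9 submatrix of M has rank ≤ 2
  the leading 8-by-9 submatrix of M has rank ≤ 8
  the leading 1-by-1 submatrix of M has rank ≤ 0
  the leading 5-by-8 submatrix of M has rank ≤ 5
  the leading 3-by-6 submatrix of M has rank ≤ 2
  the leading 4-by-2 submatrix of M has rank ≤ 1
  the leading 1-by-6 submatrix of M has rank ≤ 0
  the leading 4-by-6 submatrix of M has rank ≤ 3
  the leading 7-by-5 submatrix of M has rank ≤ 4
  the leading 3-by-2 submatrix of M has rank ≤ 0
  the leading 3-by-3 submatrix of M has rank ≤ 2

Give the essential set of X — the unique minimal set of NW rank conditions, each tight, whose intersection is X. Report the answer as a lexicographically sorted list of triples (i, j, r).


Recovering R(i,j) via the rank-extension bound from the 22 conditions:

  i=1: 0 0 0 0 0 0 1 1 1
  i=2: 0 0 1 1 1 1 2 2 2
  i=3: 0 0 1 2 2 2 3 3 3
  i=4: 1 1 2 3 3 3 4 4 4
  i=5: 1 1 2 3 4 4 5 5 5
  i=6: 1 1 2 3 4 4 5 6 6
  i=7: 1 1 2 3 4 5 6 7 7
  i=8: 1 2 3 4 5 6 7 8 8
  i=9: 1 2 3 4 5 6 7 8 9

second differences of R give the permutation w = (7, 3, 4, 1, 5, 8, 6, 2, 9).

D(w) has 14 cells with 4 SE-corners; essential set:

[(1, 6, 0), (3, 2, 0), (6, 6, 4), (7, 2, 1)]


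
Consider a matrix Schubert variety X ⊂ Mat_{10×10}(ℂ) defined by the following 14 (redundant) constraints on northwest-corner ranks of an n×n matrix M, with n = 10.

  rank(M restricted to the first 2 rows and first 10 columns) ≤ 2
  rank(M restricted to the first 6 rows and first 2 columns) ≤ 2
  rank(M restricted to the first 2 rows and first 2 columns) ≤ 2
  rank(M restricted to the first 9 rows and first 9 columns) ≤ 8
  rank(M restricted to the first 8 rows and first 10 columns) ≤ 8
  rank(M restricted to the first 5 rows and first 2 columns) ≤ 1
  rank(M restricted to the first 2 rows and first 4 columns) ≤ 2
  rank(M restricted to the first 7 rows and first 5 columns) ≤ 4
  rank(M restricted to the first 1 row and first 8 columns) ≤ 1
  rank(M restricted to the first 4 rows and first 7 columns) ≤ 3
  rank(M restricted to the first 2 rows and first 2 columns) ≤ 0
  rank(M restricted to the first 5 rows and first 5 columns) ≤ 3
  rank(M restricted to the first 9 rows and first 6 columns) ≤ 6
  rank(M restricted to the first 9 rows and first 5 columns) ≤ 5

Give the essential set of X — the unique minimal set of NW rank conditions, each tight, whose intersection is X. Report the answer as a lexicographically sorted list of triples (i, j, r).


Computing R[i][j] = min implied NW-rank bound (n=10, 14 conditions):

  R[1]: 0, 0, 1, 1, 1, 1, 1, 1, 1, 1
  R[2]: 0, 0, 1, 2, 2, 2, 2, 2, 2, 2
  R[3]: 1, 1, 2, 3, 3, 3, 3, 3, 3, 3
  R[4]: 1, 1, 2, 3, 3, 3, 3, 4, 4, 4
  R[5]: 1, 1, 2, 3, 3, 4, 4, 5, 5, 5
  R[6]: 1, 2, 3, 4, 4, 5, 5, 6, 6, 6
  R[7]: 1, 2, 3, 4, 4, 5, 6, 7, 7, 7
  R[8]: 1, 2, 3, 4, 5, 6, 7, 8, 8, 8
  R[9]: 1, 2, 3, 4, 5, 6, 7, 8, 8, 9
  R[10]: 1, 2, 3, 4, 5, 6, 7, 8, 9, 10

the unique w with this rank table is (3, 4, 1, 8, 6, 2, 7, 5, 10, 9).

Fulton essential set (6 of the 12 Rothe cells):

[(2, 2, 0), (4, 7, 3), (5, 2, 1), (5, 5, 3), (7, 5, 4), (9, 9, 8)]


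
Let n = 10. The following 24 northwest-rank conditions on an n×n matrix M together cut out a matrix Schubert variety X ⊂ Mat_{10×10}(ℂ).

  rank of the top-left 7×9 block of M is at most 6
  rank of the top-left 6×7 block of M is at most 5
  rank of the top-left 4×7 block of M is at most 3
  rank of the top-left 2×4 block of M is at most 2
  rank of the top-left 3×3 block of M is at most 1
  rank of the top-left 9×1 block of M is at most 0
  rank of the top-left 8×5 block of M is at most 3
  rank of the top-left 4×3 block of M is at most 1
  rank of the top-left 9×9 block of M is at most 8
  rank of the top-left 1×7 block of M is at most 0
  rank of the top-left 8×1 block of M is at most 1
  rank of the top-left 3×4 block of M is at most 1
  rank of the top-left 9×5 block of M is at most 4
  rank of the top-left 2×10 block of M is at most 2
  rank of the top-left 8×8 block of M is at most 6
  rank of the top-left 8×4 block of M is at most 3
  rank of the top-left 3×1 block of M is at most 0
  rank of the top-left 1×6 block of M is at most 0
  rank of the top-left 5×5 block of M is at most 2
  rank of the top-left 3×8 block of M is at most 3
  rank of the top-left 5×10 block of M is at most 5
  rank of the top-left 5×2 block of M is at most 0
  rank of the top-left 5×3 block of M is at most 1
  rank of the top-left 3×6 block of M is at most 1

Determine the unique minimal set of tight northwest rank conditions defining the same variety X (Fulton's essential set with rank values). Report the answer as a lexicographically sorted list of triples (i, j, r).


Rank table r_w(10×10) implied by the 24 constraints:

  0, 0, 0, 0, 0, 0, 0, 1, 1, 1
  0, 0, 1, 1, 1, 1, 1, 2, 2, 2
  0, 0, 1, 1, 1, 1, 2, 3, 3, 3
  0, 0, 1, 2, 2, 2, 3, 4, 4, 4
  0, 0, 1, 2, 2, 3, 4, 5, 5, 5
  0, 1, 2, 3, 3, 4, 5, 6, 6, 6
  0, 1, 2, 3, 3, 4, 5, 6, 6, 7
  0, 1, 2, 3, 3, 4, 5, 6, 7, 8
  0, 1, 2, 3, 4, 5, 6, 7, 8, 9
  1, 2, 3, 4, 5, 6, 7, 8, 9, 10

giving w = (8, 3, 7, 4, 6, 2, 10, 9, 5, 1) via Δ²R.

D(w) has 26 cells with 7 SE-corners; essential set:

[(1, 7, 0), (3, 6, 1), (5, 2, 0), (5, 5, 2), (7, 9, 6), (8, 5, 3), (9, 1, 0)]


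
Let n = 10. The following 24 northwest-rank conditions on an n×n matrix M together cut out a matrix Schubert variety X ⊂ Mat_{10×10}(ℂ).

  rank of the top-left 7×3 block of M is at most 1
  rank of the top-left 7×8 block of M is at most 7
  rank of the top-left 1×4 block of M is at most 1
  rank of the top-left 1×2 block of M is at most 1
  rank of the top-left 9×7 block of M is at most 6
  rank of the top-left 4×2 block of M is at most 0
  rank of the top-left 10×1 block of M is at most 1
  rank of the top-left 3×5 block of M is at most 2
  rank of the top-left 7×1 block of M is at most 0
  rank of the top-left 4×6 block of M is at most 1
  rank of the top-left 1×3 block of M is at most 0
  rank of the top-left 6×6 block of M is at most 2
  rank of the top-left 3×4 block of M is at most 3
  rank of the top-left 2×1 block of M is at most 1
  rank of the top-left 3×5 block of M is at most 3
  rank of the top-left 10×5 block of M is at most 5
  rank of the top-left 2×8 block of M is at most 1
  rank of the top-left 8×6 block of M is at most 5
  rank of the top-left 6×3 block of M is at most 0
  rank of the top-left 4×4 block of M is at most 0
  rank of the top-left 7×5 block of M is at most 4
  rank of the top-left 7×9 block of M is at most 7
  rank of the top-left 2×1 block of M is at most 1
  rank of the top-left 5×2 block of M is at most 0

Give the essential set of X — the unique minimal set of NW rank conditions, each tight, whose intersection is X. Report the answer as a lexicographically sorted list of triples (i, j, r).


Recovering R(i,j) via the rank-extension bound from the 24 conditions:

  0  0  0  0  1  1  1  1  1  1
  0  0  0  0  1  1  1  1  2  2
  0  0  0  0  1  1  2  2  3  3
  0  0  0  0  1  1  2  3  4  4
  0  0  0  1  2  2  3  4  5  5
  0  0  0  1  2  2  3  4  5  6
  0  1  1  2  3  3  4  5  6  7
  1  2  2  3  4  4  5  6  7  8
  1  2  3  4  5  5  6  7  8  9
  1  2  3  4  5  6  7  8  9  10

hence w(1..10) = (5, 9, 7, 8, 4, 10, 2, 1, 3, 6).

Fulton essential set (6 of the 29 Rothe cells):

[(2, 8, 1), (4, 4, 0), (4, 6, 1), (6, 3, 0), (6, 6, 2), (7, 1, 0)]


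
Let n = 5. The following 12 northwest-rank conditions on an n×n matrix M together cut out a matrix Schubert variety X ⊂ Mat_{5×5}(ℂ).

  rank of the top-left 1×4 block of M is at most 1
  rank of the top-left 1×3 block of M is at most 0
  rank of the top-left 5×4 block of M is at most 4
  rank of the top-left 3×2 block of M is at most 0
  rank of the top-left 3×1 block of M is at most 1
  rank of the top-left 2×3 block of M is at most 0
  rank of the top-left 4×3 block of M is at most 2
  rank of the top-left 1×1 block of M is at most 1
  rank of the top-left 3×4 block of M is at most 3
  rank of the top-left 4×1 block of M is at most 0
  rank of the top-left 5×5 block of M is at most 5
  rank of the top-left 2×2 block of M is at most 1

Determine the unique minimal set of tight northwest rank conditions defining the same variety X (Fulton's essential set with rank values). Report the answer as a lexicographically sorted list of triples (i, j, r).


Rank table r_w(5×5) implied by the 12 constraints:

  i=1: 0 | 0 | 0 | 1 | 1
  i=2: 0 | 0 | 0 | 1 | 2
  i=3: 0 | 0 | 1 | 2 | 3
  i=4: 0 | 1 | 2 | 3 | 4
  i=5: 1 | 2 | 3 | 4 | 5

reading off 1-entries of Δ²R: w = (4, 5, 3, 2, 1).

Rothe diagram D(w) (9 cells), 3 SE-corners (essential conditions):

[(2, 3, 0), (3, 2, 0), (4, 1, 0)]


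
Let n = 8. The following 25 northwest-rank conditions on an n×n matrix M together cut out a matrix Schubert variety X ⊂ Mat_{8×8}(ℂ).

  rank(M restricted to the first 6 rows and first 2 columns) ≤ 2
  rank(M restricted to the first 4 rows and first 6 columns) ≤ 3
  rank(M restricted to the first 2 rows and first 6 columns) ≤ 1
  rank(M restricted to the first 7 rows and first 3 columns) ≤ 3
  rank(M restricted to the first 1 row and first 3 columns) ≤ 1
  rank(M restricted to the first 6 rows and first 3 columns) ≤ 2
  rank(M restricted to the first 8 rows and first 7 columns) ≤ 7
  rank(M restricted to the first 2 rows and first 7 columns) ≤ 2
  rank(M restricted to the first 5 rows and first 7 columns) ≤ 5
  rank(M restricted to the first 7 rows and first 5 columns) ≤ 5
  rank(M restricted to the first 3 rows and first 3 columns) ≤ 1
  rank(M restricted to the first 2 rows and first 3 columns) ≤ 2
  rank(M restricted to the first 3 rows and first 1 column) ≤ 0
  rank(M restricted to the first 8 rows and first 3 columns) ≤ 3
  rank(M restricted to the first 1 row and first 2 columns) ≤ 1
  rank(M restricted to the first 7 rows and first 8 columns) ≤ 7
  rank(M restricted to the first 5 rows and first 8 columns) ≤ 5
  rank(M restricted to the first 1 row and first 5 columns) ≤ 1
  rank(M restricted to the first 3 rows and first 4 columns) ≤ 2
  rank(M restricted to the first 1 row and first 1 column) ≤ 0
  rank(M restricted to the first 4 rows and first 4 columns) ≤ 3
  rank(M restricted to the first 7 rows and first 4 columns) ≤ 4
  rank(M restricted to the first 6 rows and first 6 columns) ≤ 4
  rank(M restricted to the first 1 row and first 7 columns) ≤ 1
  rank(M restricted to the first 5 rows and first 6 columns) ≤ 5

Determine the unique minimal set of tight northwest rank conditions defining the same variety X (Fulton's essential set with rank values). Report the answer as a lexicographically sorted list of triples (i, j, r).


Computing R[i][j] = min implied NW-rank bound (n=8, 25 conditions):

  i=1: 0, 1, 1, 1, 1, 1, 1, 1
  i=2: 0, 1, 1, 1, 1, 1, 2, 2
  i=3: 0, 1, 1, 2, 2, 2, 3, 3
  i=4: 1, 2, 2, 3, 3, 3, 4, 4
  i=5: 1, 2, 2, 3, 4, 4, 5, 5
  i=6: 1, 2, 2, 3, 4, 4, 5, 6
  i=7: 1, 2, 3, 4, 5, 5, 6, 7
  i=8: 1, 2, 3, 4, 5, 6, 7, 8

giving w = (2, 7, 4, 1, 5, 8, 3, 6) via Δ²R.

|D(w)|=11, |Ess(w)|=5:

[(2, 6, 1), (3, 1, 0), (3, 3, 1), (6, 3, 2), (6, 6, 4)]


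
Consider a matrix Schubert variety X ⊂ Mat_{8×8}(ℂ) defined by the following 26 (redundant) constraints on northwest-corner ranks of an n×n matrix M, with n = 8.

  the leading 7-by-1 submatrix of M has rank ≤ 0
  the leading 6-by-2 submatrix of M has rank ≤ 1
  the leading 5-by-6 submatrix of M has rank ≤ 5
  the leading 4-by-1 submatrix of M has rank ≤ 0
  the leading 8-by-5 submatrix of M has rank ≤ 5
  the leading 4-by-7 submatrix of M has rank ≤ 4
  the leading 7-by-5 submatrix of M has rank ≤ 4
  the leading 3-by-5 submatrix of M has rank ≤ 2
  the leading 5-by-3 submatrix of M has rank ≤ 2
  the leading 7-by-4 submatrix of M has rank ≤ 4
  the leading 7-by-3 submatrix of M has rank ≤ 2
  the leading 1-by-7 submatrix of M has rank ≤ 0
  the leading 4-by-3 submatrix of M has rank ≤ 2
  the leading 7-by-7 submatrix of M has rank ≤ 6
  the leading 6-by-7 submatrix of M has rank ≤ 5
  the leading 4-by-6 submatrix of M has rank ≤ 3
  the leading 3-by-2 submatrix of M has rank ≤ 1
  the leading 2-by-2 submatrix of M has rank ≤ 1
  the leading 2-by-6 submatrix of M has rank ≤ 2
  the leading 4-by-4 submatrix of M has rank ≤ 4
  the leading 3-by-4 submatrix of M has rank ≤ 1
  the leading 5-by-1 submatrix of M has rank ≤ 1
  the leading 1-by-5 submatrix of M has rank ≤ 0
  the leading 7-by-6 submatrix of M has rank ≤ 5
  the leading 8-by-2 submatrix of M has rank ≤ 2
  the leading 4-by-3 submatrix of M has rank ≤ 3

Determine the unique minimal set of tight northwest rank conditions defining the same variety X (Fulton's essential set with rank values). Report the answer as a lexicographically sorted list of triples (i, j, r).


The tightest implied rank at each (i,j), from the 26 conditions:

  i=1: 0, 0, 0, 0, 0, 0, 0, 1
  i=2: 0, 1, 1, 1, 1, 1, 1, 2
  i=3: 0, 1, 1, 1, 2, 2, 2, 3
  i=4: 0, 1, 2, 2, 3, 3, 3, 4
  i=5: 0, 1, 2, 3, 4, 4, 4, 5
  i=6: 0, 1, 2, 3, 4, 5, 5, 6
  i=7: 0, 1, 2, 3, 4, 5, 6, 7
  i=8: 1, 2, 3, 4, 5, 6, 7, 8

hence w(1..8) = (8, 2, 5, 3, 4, 6, 7, 1).

|D(w)|=15, |Ess(w)|=3:

[(1, 7, 0), (3, 4, 1), (7, 1, 0)]


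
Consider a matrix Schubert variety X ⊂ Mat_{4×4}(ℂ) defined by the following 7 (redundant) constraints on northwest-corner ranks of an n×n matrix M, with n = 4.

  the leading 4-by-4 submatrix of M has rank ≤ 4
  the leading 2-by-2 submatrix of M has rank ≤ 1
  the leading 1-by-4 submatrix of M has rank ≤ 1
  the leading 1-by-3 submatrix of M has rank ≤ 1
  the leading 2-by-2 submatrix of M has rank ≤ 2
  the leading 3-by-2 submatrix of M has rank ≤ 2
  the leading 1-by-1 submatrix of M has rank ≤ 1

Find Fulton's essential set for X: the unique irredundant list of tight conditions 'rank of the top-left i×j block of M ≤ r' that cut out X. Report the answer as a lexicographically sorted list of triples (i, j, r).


Computing R[i][j] = min implied NW-rank bound (n=4, 7 conditions):

  1 1 1 1
  1 1 2 2
  1 2 3 3
  1 2 3 4

hence w(1..4) = (1, 3, 2, 4).

D(w) has 1 cell with 1 SE-corner; essential set:

[(2, 2, 1)]


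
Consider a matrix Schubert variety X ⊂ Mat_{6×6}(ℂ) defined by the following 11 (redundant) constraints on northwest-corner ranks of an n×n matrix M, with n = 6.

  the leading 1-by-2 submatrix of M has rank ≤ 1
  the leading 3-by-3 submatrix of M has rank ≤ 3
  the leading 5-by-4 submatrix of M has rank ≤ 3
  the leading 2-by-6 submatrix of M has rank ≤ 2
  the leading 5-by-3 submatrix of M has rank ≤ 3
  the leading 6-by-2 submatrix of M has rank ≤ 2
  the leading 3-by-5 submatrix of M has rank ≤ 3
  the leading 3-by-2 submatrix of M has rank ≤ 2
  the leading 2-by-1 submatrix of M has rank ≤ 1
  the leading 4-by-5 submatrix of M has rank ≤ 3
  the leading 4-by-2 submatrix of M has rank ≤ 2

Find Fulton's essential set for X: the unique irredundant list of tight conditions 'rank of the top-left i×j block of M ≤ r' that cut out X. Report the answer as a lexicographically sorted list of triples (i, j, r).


Propagating the 11 rank bounds to every northwest block:

  R[1]: 1 | 1 | 1 | 1 | 1 | 1
  R[2]: 1 | 2 | 2 | 2 | 2 | 2
  R[3]: 1 | 2 | 3 | 3 | 3 | 3
  R[4]: 1 | 2 | 3 | 3 | 3 | 4
  R[5]: 1 | 2 | 3 | 3 | 4 | 5
  R[6]: 1 | 2 | 3 | 4 | 5 | 6

second differences of R give the permutation w = (1, 2, 3, 6, 5, 4).

|D(w)|=3, |Ess(w)|=2:

[(4, 5, 3), (5, 4, 3)]


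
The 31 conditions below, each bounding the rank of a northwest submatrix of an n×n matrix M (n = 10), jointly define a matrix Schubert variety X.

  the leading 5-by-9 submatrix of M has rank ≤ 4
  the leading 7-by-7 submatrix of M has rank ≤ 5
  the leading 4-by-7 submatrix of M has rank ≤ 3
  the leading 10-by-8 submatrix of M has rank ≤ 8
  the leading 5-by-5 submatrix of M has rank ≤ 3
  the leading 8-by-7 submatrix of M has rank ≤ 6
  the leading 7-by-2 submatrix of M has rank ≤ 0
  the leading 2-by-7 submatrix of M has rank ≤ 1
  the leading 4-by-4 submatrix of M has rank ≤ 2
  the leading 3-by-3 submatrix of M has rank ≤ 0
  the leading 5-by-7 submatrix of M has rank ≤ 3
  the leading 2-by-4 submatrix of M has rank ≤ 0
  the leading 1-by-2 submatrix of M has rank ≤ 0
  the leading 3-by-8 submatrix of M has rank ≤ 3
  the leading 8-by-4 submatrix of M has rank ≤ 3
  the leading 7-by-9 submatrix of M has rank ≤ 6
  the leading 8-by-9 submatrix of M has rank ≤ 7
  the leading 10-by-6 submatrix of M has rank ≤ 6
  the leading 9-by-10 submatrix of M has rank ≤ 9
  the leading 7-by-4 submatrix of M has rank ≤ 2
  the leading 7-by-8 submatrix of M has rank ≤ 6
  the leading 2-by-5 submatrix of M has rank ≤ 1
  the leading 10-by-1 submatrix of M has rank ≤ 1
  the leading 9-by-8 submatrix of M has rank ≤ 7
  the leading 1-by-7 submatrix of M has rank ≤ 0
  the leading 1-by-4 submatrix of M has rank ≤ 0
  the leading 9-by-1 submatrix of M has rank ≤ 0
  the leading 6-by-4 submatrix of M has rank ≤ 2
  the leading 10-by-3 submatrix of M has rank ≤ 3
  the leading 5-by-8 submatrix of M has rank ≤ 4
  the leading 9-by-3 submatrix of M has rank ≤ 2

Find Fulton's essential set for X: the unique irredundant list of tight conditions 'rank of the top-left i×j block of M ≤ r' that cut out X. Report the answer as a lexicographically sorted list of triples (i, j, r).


Computing R[i][j] = min implied NW-rank bound (n=10, 31 conditions):

  R[1]: 0 | 0 | 0 | 0 | 0 | 0 | 0 | 1 | 1 | 1
  R[2]: 0 | 0 | 0 | 0 | 1 | 1 | 1 | 2 | 2 | 2
  R[3]: 0 | 0 | 0 | 1 | 2 | 2 | 2 | 3 | 3 | 3
  R[4]: 0 | 0 | 1 | 2 | 3 | 3 | 3 | 4 | 4 | 4
  R[5]: 0 | 0 | 1 | 2 | 3 | 3 | 3 | 4 | 4 | 5
  R[6]: 0 | 0 | 1 | 2 | 3 | 4 | 4 | 5 | 5 | 6
  R[7]: 0 | 0 | 1 | 2 | 3 | 4 | 5 | 6 | 6 | 7
  R[8]: 0 | 1 | 2 | 3 | 4 | 5 | 6 | 7 | 7 | 8
  R[9]: 0 | 1 | 2 | 3 | 4 | 5 | 6 | 7 | 8 | 9
  R[10]: 1 | 2 | 3 | 4 | 5 | 6 | 7 | 8 | 9 | 10

so w = (8, 5, 4, 3, 10, 6, 7, 2, 9, 1).

D(w) has 27 cells with 7 SE-corners; essential set:

[(1, 7, 0), (2, 4, 0), (3, 3, 0), (5, 7, 3), (5, 9, 4), (7, 2, 0), (9, 1, 0)]


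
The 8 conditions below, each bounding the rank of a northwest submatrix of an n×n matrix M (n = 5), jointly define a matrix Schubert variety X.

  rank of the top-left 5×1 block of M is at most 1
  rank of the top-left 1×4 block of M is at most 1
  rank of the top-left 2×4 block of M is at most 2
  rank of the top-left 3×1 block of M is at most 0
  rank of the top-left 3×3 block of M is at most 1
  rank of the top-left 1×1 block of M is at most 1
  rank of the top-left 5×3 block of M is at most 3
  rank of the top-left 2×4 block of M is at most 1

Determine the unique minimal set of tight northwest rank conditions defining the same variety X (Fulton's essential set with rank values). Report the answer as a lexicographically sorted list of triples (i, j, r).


Computing R[i][j] = min implied NW-rank bound (n=5, 8 conditions):

  i=1: 0 | 1 | 1 | 1 | 1
  i=2: 0 | 1 | 1 | 1 | 2
  i=3: 0 | 1 | 1 | 2 | 3
  i=4: 1 | 2 | 2 | 3 | 4
  i=5: 1 | 2 | 3 | 4 | 5

so w = (2, 5, 4, 1, 3).

Rothe diagram D(w) (6 cells), 3 SE-corners (essential conditions):

[(2, 4, 1), (3, 1, 0), (3, 3, 1)]


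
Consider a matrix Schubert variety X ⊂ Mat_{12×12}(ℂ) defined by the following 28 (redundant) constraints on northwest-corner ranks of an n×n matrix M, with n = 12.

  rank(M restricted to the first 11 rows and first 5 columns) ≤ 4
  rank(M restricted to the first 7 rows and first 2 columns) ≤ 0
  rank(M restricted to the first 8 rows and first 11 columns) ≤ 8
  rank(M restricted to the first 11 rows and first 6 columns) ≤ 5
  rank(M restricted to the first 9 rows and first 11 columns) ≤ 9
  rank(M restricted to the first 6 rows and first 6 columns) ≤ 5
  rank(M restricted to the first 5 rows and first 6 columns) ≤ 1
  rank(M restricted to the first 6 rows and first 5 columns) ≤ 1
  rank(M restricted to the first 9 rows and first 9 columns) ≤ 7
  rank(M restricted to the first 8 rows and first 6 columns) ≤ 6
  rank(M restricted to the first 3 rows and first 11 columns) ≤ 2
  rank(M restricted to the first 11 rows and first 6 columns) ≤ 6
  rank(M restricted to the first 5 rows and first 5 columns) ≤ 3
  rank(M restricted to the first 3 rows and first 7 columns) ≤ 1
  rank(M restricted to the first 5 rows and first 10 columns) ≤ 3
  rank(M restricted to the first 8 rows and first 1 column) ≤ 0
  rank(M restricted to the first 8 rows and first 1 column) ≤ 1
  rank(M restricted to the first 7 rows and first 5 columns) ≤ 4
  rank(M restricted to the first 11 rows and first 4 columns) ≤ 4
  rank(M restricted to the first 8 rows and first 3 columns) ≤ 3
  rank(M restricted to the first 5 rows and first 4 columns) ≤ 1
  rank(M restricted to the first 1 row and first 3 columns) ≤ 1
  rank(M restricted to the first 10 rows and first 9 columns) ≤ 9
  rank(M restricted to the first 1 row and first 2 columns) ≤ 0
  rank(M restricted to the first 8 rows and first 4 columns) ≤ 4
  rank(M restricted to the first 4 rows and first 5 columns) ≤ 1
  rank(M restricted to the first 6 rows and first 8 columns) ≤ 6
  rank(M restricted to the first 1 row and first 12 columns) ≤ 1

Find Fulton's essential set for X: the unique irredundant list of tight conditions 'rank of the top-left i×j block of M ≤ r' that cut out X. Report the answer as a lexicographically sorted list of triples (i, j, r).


Propagating the 28 rank bounds to every northwest block:

  i=1: 0 | 0 | 1 | 1 | 1 | 1 | 1 | 1 | 1 | 1 | 1 | 1
  i=2: 0 | 0 | 1 | 1 | 1 | 1 | 1 | 2 | 2 | 2 | 2 | 2
  i=3: 0 | 0 | 1 | 1 | 1 | 1 | 1 | 2 | 2 | 2 | 2 | 3
  i=4: 0 | 0 | 1 | 1 | 1 | 1 | 2 | 3 | 3 | 3 | 3 | 4
  i=5: 0 | 0 | 1 | 1 | 1 | 1 | 2 | 3 | 3 | 3 | 4 | 5
  i=6: 0 | 0 | 1 | 1 | 1 | 2 | 3 | 4 | 4 | 4 | 5 | 6
  i=7: 0 | 0 | 1 | 2 | 2 | 3 | 4 | 5 | 5 | 5 | 6 | 7
  i=8: 0 | 1 | 2 | 3 | 3 | 4 | 5 | 6 | 6 | 6 | 7 | 8
  i=9: 1 | 2 | 3 | 4 | 4 | 5 | 6 | 7 | 7 | 7 | 8 | 9
  i=10: 1 | 2 | 3 | 4 | 4 | 5 | 6 | 7 | 8 | 8 | 9 | 10
  i=11: 1 | 2 | 3 | 4 | 4 | 5 | 6 | 7 | 8 | 9 | 10 | 11
  i=12: 1 | 2 | 3 | 4 | 5 | 6 | 7 | 8 | 9 | 10 | 11 | 12

the unique w with this rank table is (3, 8, 12, 7, 11, 6, 4, 2, 1, 9, 10, 5).

|D(w)|=38, |Ess(w)|=8:

[(3, 7, 1), (3, 11, 2), (5, 6, 1), (5, 10, 3), (6, 5, 1), (7, 2, 0), (8, 1, 0), (11, 5, 4)]


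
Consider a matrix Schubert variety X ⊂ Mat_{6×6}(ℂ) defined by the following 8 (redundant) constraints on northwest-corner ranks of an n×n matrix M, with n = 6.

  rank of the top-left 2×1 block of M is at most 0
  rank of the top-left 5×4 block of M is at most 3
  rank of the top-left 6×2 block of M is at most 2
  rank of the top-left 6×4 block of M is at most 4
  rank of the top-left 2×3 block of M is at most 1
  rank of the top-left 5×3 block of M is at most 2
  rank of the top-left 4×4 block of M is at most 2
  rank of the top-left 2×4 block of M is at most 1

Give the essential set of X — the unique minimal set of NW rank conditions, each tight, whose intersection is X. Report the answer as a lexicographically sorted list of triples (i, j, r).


The tightest implied rank at each (i,j), from the 8 conditions:

  R[1]: 0  1  1  1  1  1
  R[2]: 0  1  1  1  2  2
  R[3]: 1  2  2  2  3  3
  R[4]: 1  2  2  2  3  4
  R[5]: 1  2  2  3  4  5
  R[6]: 1  2  3  4  5  6

the unique w with this rank table is (2, 5, 1, 6, 4, 3).

Rothe diagram D(w) (7 cells), 4 SE-corners (essential conditions):

[(2, 1, 0), (2, 4, 1), (4, 4, 2), (5, 3, 2)]


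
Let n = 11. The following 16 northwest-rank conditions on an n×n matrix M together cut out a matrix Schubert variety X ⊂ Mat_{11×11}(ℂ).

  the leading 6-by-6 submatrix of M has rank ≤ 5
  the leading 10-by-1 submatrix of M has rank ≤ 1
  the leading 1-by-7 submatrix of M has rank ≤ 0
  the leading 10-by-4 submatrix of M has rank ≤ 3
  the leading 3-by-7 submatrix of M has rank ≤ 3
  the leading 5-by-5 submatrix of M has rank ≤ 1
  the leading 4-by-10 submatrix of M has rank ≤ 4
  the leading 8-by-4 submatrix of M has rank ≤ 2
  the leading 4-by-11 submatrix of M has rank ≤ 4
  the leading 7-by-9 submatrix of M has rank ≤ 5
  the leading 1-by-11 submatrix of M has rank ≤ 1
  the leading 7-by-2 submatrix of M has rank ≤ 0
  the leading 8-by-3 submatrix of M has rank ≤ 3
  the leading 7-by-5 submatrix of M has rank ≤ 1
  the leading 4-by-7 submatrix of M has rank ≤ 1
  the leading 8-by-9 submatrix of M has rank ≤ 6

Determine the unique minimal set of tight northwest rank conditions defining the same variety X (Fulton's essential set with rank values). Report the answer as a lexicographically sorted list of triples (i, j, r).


Rank table r_w(11×11) implied by the 16 constraints:

  0  0  0  0  0  0  0  1  1  1  1
  0  0  1  1  1  1  1  2  2  2  2
  0  0  1  1  1  1  1  2  3  3  3
  0  0  1  1  1  1  1  2  3  4  4
  0  0  1  1  1  2  2  3  4  5  5
  0  0  1  1  1  2  3  4  5  6  6
  0  0  1  1  1  2  3  4  5  6  7
  1  1  2  2  2  3  4  5  6  7  8
  1  2  3  3  3  4  5  6  7  8  9
  1  2  3  3  4  5  6  7  8  9  10
  1  2  3  4  5  6  7  8  9  10  11

the unique w with this rank table is (8, 3, 9, 10, 6, 7, 11, 1, 2, 5, 4).

ℓ(w)=34; the 5 essential cells (i,j,r):

[(1, 7, 0), (4, 7, 1), (7, 2, 0), (7, 5, 1), (10, 4, 3)]


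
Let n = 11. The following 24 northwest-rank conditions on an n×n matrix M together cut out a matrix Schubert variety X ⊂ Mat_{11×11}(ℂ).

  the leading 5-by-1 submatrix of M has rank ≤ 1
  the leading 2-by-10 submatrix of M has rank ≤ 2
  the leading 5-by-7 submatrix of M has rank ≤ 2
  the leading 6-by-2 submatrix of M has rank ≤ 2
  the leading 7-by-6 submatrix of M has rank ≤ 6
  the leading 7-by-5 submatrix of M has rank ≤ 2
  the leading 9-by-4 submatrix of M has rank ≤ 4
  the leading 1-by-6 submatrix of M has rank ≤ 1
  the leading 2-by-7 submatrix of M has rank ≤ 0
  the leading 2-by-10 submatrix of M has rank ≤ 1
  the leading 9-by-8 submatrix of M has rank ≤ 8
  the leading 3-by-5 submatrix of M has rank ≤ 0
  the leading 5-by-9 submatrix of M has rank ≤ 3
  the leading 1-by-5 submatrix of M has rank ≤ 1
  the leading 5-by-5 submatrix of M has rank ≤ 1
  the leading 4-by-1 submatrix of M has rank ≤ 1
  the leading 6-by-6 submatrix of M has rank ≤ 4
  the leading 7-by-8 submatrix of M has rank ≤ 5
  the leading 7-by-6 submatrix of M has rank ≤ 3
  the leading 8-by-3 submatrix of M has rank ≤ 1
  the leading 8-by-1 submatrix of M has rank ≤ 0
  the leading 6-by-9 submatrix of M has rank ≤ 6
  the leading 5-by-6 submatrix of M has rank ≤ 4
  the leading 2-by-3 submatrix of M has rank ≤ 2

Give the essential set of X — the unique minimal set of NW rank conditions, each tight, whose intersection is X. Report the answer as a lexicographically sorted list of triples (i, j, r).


Computing R[i][j] = min implied NW-rank bound (n=11, 24 conditions):

  R[1]: 0, 0, 0, 0, 0, 0, 0, 1, 1, 1, 1
  R[2]: 0, 0, 0, 0, 0, 0, 0, 1, 1, 1, 2
  R[3]: 0, 0, 0, 0, 0, 1, 1, 2, 2, 2, 3
  R[4]: 0, 1, 1, 1, 1, 2, 2, 3, 3, 3, 4
  R[5]: 0, 1, 1, 1, 1, 2, 2, 3, 3, 4, 5
  R[6]: 0, 1, 1, 2, 2, 3, 3, 4, 4, 5, 6
  R[7]: 0, 1, 1, 2, 2, 3, 4, 5, 5, 6, 7
  R[8]: 0, 1, 1, 2, 3, 4, 5, 6, 6, 7, 8
  R[9]: 1, 2, 2, 3, 4, 5, 6, 7, 7, 8, 9
  R[10]: 1, 2, 3, 4, 5, 6, 7, 8, 8, 9, 10
  R[11]: 1, 2, 3, 4, 5, 6, 7, 8, 9, 10, 11

reading off 1-entries of Δ²R: w = (8, 11, 6, 2, 10, 4, 7, 5, 1, 3, 9).

D(w) has 35 cells with 9 SE-corners; essential set:

[(2, 7, 0), (2, 10, 1), (3, 5, 0), (5, 5, 1), (5, 7, 2), (5, 9, 3), (7, 5, 2), (8, 1, 0), (8, 3, 1)]


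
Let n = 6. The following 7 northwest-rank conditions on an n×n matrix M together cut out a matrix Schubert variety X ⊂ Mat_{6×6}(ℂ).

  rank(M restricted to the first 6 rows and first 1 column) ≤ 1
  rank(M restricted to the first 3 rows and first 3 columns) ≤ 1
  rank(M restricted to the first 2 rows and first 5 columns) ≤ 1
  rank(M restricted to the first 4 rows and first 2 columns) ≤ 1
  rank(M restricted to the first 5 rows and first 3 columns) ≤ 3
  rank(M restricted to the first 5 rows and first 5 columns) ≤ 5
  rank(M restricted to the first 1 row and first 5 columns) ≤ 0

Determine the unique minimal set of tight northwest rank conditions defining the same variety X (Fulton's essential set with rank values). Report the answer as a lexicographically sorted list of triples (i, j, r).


Propagating the 7 rank bounds to every northwest block:

  row 1: 0  0  0  0  0  1
  row 2: 1  1  1  1  1  2
  row 3: 1  1  1  2  2  3
  row 4: 1  1  2  3  3  4
  row 5: 1  2  3  4  4  5
  row 6: 1  2  3  4  5  6

so w = (6, 1, 4, 3, 2, 5).

ℓ(w)=8; the 3 essential cells (i,j,r):

[(1, 5, 0), (3, 3, 1), (4, 2, 1)]


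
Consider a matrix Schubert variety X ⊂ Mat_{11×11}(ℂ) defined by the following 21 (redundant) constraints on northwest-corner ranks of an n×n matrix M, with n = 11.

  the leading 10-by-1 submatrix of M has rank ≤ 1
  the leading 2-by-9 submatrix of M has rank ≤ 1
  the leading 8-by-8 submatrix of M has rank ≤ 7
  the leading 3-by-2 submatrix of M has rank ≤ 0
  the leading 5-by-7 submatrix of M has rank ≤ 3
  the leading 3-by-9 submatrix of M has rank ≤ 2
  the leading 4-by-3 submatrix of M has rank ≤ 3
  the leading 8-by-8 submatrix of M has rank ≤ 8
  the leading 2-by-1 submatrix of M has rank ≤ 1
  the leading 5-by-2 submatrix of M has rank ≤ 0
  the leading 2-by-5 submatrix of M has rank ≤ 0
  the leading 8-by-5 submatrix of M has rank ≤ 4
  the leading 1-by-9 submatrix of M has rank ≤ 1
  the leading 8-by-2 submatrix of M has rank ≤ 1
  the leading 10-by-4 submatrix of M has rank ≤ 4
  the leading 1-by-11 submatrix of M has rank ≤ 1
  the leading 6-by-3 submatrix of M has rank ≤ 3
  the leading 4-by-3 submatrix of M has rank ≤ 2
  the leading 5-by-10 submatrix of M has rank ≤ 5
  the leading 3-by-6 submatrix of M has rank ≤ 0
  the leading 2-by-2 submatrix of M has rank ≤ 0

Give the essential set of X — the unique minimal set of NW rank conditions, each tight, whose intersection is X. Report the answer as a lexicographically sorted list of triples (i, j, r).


Computing R[i][j] = min implied NW-rank bound (n=11, 21 conditions):

  R[1]: 0  0  0  0  0  0  1  1  1  1  1
  R[2]: 0  0  0  0  0  0  1  1  1  2  2
  R[3]: 0  0  0  0  0  0  1  2  2  3  3
  R[4]: 0  0  1  1  1  1  2  3  3  4  4
  R[5]: 0  0  1  2  2  2  3  4  4  5  5
  R[6]: 1  1  2  3  3  3  4  5  5  6  6
  R[7]: 1  1  2  3  4  4  5  6  6  7  7
  R[8]: 1  1  2  3  4  5  6  7  7  8  8
  R[9]: 1  2  3  4  5  6  7  8  8  9  9
  R[10]: 1  2  3  4  5  6  7  8  9  10  10
  R[11]: 1  2  3  4  5  6  7  8  9  10  11

hence w(1..11) = (7, 10, 8, 3, 4, 1, 5, 6, 2, 9, 11).

D(w) has 26 cells with 4 SE-corners; essential set:

[(2, 9, 1), (3, 6, 0), (5, 2, 0), (8, 2, 1)]


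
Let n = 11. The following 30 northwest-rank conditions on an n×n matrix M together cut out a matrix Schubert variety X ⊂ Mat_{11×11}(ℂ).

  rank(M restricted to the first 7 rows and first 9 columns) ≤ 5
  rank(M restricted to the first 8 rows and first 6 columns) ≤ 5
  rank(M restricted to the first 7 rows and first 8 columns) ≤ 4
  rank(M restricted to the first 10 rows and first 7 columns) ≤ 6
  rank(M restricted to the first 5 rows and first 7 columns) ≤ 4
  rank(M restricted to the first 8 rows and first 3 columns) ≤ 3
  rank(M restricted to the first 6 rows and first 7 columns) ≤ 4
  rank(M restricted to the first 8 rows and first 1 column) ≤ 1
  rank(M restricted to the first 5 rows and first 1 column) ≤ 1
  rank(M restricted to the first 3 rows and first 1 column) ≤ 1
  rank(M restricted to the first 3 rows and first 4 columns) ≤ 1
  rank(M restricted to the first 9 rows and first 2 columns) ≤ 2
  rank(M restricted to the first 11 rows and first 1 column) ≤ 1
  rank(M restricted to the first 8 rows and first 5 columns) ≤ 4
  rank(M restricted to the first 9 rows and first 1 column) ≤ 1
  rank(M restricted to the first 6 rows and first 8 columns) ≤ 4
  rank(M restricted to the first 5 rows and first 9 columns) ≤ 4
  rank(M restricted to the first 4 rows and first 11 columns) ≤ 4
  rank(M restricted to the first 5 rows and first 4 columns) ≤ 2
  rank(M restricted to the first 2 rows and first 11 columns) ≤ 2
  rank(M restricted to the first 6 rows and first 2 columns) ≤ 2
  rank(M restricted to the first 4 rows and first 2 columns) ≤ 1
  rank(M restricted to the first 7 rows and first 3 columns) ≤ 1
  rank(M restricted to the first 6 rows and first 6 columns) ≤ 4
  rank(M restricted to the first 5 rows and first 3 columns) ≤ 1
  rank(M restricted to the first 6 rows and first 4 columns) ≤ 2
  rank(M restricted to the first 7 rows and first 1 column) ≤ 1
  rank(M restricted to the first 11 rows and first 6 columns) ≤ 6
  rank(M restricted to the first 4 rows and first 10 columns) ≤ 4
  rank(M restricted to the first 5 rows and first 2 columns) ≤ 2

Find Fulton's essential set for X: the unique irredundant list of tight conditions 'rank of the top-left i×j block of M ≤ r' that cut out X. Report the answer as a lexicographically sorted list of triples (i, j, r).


Recovering R(i,j) via the rank-extension bound from the 30 conditions:

  R[1]: 1  1  1  1  1  1  1  1  1  1  1
  R[2]: 1  1  1  1  2  2  2  2  2  2  2
  R[3]: 1  1  1  1  2  3  3  3  3  3  3
  R[4]: 1  1  1  2  3  4  4  4  4  4  4
  R[5]: 1  1  1  2  3  4  4  4  4  5  5
  R[6]: 1  1  1  2  3  4  4  4  5  6  6
  R[7]: 1  1  1  2  3  4  4  4  5  6  7
  R[8]: 1  2  2  3  4  5  5  5  6  7  8
  R[9]: 1  2  3  4  5  6  6  6  7  8  9
  R[10]: 1  2  3  4  5  6  6  7  8  9  10
  R[11]: 1  2  3  4  5  6  7  8  9  10  11

so w = (1, 5, 6, 4, 10, 9, 11, 2, 3, 8, 7).

|D(w)|=22, |Ess(w)|=5:

[(3, 4, 1), (5, 9, 4), (7, 3, 1), (7, 8, 4), (10, 7, 6)]
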